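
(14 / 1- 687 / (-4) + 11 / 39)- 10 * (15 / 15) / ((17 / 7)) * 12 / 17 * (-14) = 10221629 / 45084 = 226.72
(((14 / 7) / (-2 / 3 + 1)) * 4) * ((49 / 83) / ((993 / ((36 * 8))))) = 112896 / 27473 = 4.11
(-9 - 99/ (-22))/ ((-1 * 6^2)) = 1/ 8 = 0.12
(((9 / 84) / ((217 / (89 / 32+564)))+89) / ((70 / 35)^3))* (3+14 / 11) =116552339 / 2444288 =47.68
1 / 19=0.05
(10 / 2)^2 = 25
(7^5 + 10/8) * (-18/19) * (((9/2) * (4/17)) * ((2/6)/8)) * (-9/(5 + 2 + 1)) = 16337619/20672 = 790.33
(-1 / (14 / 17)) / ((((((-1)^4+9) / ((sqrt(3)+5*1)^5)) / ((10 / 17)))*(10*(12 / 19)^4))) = -46263955 / 145152 -126541691*sqrt(3) / 725760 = -620.72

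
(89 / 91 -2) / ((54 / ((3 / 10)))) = -31 / 5460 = -0.01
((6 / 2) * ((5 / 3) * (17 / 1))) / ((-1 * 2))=-85 / 2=-42.50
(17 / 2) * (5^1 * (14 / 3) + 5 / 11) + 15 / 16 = 107255 / 528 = 203.13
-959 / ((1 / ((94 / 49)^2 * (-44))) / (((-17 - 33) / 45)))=-532634080 / 3087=-172541.00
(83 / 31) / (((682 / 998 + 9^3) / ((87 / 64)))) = 3603279 / 722398208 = 0.00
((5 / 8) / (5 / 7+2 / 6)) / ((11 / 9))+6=12561 / 1936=6.49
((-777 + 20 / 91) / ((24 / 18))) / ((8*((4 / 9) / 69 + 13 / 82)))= -5399285121 / 12231856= -441.41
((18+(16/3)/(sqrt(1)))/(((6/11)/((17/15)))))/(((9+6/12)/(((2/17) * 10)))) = 3080/513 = 6.00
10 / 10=1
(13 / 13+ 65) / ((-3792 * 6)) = -11 / 3792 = -0.00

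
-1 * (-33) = 33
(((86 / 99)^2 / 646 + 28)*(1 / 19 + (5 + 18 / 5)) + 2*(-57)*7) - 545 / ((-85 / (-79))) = -1062.25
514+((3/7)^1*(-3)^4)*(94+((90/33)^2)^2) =83419720/14641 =5697.68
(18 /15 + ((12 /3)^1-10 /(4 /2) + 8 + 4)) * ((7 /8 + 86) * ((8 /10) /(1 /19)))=161101 /10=16110.10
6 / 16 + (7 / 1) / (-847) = 355 / 968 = 0.37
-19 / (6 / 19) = -361 / 6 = -60.17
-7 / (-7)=1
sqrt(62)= 7.87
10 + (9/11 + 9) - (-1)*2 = 240/11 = 21.82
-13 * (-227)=2951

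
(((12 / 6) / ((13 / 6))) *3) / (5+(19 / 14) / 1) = 504 / 1157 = 0.44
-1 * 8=-8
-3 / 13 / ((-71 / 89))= 267 / 923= 0.29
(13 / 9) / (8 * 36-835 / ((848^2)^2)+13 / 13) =6722437316608 / 1345004573876901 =0.00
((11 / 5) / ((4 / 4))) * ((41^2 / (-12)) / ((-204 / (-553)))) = -10225523 / 12240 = -835.42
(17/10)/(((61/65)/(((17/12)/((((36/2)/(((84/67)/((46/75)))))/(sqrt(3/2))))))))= 657475 * sqrt(6)/4512048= 0.36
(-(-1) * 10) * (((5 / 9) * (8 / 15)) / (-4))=-20 / 27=-0.74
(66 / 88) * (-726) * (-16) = 8712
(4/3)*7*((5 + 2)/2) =98/3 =32.67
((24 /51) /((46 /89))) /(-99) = -356 /38709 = -0.01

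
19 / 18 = 1.06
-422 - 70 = -492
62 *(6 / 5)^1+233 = 307.40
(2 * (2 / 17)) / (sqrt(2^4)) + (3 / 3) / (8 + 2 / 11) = 277 / 1530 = 0.18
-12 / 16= -3 / 4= -0.75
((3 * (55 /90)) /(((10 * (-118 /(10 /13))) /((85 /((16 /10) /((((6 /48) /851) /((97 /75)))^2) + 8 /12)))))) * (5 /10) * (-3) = 26296875 /21407103211075088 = 0.00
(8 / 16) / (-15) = -1 / 30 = -0.03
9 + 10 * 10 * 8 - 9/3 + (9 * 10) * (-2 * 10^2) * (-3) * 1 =54806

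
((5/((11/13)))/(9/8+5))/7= 520/3773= 0.14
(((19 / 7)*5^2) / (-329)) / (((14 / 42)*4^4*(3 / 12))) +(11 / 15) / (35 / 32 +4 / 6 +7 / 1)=45889859 / 619783360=0.07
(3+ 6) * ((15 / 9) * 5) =75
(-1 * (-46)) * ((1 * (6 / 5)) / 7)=276 / 35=7.89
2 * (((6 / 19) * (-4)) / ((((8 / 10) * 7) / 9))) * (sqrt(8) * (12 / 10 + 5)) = -6696 * sqrt(2) / 133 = -71.20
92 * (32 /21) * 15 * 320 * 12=56524800 /7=8074971.43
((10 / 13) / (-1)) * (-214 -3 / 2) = 2155 / 13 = 165.77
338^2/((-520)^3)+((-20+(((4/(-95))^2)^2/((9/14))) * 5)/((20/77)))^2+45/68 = 5929.65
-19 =-19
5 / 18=0.28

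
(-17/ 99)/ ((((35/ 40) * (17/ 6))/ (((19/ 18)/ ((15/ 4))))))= -608/ 31185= -0.02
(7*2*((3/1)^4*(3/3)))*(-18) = -20412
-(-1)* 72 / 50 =36 / 25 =1.44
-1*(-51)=51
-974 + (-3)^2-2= -967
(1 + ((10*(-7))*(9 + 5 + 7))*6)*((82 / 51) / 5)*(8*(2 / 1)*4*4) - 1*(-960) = -184883648 / 255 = -725033.91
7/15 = 0.47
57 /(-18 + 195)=19 /59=0.32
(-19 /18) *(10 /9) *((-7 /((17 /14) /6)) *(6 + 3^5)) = 1545460 /153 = 10101.05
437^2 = 190969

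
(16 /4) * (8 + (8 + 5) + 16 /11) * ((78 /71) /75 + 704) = 1234630488 /19525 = 63233.32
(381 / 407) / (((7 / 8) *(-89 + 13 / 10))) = -30480 / 2498573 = -0.01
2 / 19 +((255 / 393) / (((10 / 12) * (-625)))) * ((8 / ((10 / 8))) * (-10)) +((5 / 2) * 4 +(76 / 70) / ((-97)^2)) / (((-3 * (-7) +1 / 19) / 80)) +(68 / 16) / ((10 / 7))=33737767707653 / 819665035000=41.16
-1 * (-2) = 2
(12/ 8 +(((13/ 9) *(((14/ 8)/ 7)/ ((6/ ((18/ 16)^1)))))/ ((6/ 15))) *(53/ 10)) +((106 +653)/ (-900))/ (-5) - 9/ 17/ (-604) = 632511739/ 246432000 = 2.57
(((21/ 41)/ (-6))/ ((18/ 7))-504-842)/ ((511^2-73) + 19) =-1986745/ 385334892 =-0.01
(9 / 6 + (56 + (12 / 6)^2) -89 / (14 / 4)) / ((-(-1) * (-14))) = -505 / 196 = -2.58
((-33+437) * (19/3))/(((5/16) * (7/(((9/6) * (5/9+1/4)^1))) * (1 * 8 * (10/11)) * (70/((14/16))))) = 612161/252000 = 2.43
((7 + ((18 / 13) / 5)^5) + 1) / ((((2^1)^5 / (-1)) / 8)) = -2321053642 / 1160290625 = -2.00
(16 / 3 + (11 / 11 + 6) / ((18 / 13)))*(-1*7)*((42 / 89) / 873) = -9163 / 233091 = -0.04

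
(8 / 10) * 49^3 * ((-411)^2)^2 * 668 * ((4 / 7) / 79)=5125708837133269056 / 395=12976478068691820.39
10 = 10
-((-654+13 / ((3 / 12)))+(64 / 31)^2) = 574426 / 961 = 597.74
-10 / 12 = -0.83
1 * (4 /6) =2 /3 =0.67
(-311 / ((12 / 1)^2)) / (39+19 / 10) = -1555 / 29448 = -0.05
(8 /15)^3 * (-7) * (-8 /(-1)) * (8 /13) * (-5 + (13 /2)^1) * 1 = -114688 /14625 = -7.84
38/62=19/31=0.61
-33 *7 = -231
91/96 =0.95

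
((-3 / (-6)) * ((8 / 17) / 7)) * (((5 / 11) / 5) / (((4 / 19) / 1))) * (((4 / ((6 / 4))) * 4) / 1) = 608 / 3927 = 0.15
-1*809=-809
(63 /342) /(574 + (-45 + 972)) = 7 /57038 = 0.00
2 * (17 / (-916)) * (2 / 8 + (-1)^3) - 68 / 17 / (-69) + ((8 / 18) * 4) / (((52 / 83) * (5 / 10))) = 28401337 / 4929912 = 5.76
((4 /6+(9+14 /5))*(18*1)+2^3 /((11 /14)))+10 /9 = 116668 /495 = 235.69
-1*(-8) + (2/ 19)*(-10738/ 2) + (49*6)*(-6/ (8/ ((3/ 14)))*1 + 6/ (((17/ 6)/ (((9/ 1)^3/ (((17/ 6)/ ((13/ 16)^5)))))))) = 20194190089807/ 359858176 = 56117.08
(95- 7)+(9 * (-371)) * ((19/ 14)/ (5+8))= -6775/ 26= -260.58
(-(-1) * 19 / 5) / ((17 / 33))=627 / 85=7.38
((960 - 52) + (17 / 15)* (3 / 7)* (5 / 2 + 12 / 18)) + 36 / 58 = 5542867 / 6090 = 910.16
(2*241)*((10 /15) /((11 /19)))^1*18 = 109896 /11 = 9990.55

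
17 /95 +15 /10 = 319 /190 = 1.68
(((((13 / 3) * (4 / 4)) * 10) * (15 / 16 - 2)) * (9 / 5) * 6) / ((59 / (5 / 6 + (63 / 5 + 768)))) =-6585.89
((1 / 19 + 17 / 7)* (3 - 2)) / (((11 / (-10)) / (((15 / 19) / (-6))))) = 750 / 2527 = 0.30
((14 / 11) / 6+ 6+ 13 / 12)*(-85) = -27285 / 44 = -620.11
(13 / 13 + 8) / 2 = 9 / 2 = 4.50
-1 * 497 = -497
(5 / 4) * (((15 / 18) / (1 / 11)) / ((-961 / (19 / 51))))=-5225 / 1176264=-0.00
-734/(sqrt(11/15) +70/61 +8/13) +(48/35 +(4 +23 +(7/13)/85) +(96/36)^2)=-794372221989782/1559286962415 +461575166 * sqrt(165)/22398721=-244.74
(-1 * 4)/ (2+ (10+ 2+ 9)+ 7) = -0.13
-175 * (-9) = 1575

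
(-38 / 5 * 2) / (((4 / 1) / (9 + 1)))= -38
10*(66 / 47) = 14.04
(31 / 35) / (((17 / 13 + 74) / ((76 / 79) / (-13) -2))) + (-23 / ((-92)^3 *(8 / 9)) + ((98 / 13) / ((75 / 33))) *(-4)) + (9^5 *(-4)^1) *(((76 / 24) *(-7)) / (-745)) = -49996588969191199333 / 7100731410572800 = -7041.05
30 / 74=0.41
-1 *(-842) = 842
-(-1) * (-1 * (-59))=59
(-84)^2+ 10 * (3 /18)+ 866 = 23771 /3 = 7923.67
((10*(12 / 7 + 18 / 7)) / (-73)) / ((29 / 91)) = -3900 / 2117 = -1.84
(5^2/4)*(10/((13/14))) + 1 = 68.31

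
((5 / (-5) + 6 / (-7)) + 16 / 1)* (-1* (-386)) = 38214 / 7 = 5459.14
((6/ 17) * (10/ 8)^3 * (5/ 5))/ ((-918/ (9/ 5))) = -25/ 18496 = -0.00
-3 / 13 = -0.23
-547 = -547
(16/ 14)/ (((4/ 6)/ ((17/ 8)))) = 51/ 14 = 3.64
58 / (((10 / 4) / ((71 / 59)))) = 8236 / 295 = 27.92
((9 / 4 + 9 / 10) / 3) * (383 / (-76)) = -8043 / 1520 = -5.29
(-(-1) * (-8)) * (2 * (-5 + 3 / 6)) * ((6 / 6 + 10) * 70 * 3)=166320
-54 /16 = -27 /8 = -3.38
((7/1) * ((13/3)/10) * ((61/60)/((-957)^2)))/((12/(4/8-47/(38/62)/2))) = -3991169/375864429600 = -0.00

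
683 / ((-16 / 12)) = -2049 / 4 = -512.25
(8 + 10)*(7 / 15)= 42 / 5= 8.40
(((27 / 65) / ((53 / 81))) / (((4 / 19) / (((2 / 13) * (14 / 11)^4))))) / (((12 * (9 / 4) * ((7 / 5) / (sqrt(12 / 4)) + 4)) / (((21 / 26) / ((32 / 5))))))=5819843925 / 3924478791662-2715927165 * sqrt(3) / 15697915166648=0.00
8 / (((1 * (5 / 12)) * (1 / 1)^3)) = 19.20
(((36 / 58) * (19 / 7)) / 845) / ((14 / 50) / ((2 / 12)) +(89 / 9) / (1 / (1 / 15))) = 46170 / 54170753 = 0.00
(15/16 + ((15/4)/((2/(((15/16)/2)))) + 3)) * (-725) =-893925/256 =-3491.89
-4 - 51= -55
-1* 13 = -13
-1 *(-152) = 152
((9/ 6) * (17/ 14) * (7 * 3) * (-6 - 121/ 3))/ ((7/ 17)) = -120513/ 28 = -4304.04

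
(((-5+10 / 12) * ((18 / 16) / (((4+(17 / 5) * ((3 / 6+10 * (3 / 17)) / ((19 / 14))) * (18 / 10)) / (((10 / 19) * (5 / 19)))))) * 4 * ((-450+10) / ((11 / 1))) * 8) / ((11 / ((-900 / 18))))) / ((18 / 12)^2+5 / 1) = -1500000000 / 40917811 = -36.66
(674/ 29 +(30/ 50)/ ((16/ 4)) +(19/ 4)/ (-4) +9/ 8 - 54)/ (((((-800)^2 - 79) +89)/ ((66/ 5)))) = -2348181/ 3712058000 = -0.00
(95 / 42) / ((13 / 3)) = 95 / 182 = 0.52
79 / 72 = 1.10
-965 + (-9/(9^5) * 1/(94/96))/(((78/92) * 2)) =-965.00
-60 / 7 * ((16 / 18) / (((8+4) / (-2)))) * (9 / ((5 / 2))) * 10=320 / 7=45.71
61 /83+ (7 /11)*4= 2995 /913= 3.28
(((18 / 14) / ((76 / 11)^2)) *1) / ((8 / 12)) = 3267 / 80864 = 0.04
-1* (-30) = 30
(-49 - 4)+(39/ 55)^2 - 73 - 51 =-533904/ 3025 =-176.50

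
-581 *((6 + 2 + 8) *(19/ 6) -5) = -26532.33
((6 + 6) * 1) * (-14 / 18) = -28 / 3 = -9.33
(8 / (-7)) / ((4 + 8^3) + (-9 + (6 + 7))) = -0.00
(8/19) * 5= 40/19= 2.11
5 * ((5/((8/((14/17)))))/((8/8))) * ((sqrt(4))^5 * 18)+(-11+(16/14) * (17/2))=176247/119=1481.07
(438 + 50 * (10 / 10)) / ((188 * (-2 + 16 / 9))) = -549 / 47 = -11.68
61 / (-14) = -61 / 14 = -4.36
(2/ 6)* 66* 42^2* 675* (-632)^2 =10463071449600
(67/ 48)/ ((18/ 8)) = 0.62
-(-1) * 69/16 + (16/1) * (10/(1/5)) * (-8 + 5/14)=-6109.97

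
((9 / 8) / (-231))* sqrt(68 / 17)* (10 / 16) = -15 / 2464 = -0.01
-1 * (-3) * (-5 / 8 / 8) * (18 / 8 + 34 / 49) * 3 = -25965 / 12544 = -2.07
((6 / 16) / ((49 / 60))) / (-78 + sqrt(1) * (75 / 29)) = -145 / 23814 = -0.01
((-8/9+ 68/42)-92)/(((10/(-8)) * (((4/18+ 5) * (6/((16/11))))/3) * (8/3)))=13800/3619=3.81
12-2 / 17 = 202 / 17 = 11.88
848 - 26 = 822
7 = 7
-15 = -15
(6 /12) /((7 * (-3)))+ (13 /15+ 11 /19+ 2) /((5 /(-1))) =-4741 /6650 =-0.71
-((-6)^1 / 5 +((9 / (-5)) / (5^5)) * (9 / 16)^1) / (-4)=-300081 / 1000000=-0.30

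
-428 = -428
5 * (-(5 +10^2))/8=-525/8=-65.62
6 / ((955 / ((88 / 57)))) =176 / 18145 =0.01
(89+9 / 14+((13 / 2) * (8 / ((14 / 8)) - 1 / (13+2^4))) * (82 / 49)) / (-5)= -2765141 / 99470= -27.80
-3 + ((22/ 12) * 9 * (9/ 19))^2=83877/ 1444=58.09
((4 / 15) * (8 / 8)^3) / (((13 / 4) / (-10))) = -0.82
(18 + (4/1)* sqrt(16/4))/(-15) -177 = -2681/15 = -178.73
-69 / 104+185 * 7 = 134611 / 104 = 1294.34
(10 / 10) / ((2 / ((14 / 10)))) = 7 / 10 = 0.70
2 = 2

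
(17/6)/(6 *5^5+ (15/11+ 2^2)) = 0.00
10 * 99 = 990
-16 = -16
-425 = -425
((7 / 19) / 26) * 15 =105 / 494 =0.21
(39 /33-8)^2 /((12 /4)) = 1875 /121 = 15.50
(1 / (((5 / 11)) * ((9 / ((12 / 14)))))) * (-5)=-22 / 21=-1.05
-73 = -73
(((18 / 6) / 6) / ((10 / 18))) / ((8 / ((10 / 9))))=0.12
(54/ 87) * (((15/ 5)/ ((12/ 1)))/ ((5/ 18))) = 81/ 145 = 0.56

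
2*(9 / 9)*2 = 4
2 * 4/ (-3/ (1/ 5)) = -8/ 15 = -0.53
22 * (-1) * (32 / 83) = -704 / 83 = -8.48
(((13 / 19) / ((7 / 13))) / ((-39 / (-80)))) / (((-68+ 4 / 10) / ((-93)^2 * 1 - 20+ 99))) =-1745600 / 5187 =-336.53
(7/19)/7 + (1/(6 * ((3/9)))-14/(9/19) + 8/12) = -9691/342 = -28.34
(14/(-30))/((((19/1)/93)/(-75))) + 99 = 270.32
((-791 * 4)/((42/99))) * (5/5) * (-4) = 29832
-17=-17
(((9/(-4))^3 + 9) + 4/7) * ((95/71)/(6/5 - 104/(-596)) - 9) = 475602215/32571392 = 14.60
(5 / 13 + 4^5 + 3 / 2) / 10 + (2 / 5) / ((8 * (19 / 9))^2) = 77032677 / 750880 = 102.59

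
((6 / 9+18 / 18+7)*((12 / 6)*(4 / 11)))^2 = 43264 / 1089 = 39.73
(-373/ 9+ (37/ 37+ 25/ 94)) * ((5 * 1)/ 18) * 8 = -339910/ 3807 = -89.29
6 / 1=6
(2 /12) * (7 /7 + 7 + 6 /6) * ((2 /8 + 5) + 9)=171 /8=21.38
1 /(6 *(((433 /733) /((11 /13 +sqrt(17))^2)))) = 8063 *sqrt(17) /16887 +365767 /73177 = 6.97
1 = 1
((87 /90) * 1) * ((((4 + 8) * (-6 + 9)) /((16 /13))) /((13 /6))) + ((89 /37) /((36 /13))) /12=1048741 /79920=13.12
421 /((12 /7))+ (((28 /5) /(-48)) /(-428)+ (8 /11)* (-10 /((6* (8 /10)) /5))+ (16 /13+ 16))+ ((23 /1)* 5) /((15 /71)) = 2936220101 /3672240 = 799.57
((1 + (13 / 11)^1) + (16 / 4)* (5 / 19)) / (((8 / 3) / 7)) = 3549 / 418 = 8.49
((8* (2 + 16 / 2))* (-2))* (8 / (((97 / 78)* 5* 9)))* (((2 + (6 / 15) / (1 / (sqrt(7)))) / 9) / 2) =-6656 / 2619 - 6656* sqrt(7) / 13095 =-3.89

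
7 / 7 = 1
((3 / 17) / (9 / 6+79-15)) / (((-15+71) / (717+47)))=573 / 15589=0.04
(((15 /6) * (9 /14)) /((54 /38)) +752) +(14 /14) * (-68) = 57551 /84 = 685.13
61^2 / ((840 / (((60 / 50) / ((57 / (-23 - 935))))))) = -1782359 / 19950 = -89.34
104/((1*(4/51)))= 1326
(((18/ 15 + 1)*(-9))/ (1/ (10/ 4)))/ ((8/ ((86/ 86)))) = -6.19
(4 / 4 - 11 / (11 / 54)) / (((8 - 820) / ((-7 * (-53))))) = 2809 / 116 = 24.22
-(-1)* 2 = 2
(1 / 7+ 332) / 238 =2325 / 1666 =1.40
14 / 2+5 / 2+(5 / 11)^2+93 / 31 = 3075 / 242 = 12.71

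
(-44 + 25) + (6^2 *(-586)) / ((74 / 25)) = -264403 / 37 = -7146.03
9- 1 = 8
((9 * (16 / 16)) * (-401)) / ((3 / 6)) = -7218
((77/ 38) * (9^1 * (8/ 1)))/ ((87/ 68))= 62832/ 551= 114.03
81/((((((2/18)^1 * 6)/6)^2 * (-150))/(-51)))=111537/50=2230.74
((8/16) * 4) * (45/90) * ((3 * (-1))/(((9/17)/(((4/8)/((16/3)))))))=-17/32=-0.53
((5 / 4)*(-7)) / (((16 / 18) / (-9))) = 2835 / 32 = 88.59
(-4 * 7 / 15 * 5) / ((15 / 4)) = -112 / 45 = -2.49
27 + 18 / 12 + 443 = 943 / 2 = 471.50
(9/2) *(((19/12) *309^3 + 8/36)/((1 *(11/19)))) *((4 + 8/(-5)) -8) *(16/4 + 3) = -1565669087591/110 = -14233355341.74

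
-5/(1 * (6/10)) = -25/3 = -8.33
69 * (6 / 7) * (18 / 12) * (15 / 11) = 9315 / 77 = 120.97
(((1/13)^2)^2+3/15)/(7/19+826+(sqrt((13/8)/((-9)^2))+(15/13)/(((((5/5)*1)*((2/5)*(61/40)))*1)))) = 267732649231832016/1108567080448757446075- 690698970828*sqrt(26)/85274390803750572775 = 0.00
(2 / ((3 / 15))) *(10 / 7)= 100 / 7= 14.29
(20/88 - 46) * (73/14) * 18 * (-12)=3969594/77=51553.17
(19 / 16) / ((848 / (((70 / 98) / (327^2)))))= 95 / 10155688704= 0.00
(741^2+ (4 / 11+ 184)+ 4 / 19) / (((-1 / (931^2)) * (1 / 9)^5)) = -309233812120423155 / 11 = -28112164738220286.82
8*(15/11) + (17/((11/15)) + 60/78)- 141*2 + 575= 46884/143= 327.86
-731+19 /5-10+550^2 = 1508814 /5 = 301762.80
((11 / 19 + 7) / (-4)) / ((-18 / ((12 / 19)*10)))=240 / 361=0.66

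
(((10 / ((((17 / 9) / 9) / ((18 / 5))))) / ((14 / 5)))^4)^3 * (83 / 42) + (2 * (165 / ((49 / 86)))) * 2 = 311642860371658579429178192232541494966918489480 / 56449692006303936379122727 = 5520718524679573470171.53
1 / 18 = 0.06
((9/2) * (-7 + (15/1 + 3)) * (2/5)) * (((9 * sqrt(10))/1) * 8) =7128 * sqrt(10)/5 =4508.14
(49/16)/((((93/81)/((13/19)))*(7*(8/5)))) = 12285/75392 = 0.16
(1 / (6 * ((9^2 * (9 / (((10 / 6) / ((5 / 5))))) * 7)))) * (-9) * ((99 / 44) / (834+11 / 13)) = -0.00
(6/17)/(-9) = -2/51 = -0.04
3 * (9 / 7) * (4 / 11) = 108 / 77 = 1.40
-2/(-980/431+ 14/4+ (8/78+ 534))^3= -75988105010064/5828776470097910743987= -0.00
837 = 837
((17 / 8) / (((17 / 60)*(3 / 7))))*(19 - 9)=175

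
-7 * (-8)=56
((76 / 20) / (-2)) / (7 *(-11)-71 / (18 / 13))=171 / 11545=0.01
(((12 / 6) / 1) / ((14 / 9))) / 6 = 3 / 14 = 0.21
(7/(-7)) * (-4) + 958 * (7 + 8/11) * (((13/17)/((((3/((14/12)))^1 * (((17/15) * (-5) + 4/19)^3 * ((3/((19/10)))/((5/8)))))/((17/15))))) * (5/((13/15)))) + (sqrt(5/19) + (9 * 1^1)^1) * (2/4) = -140710657449/5294120656 + sqrt(95)/38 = -26.32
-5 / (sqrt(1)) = -5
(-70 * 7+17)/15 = -473/15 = -31.53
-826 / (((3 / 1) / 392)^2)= -126926464 / 9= -14102940.44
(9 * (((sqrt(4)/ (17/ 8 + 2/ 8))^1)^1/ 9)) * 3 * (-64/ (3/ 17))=-17408/ 19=-916.21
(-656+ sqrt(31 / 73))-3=-659+ sqrt(2263) / 73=-658.35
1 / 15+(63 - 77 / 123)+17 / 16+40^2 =16368871 / 9840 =1663.50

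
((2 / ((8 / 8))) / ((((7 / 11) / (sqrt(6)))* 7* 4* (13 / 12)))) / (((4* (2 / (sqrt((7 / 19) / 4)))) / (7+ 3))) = 165* sqrt(798) / 48412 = 0.10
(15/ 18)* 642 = 535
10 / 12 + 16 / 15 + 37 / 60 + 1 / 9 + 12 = 2633 / 180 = 14.63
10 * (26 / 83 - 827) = -686150 / 83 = -8266.87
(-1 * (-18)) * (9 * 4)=648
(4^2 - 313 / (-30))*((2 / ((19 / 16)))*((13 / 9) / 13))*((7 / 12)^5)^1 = 13327951 / 39890880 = 0.33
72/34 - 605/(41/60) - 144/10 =-3128304/3485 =-897.65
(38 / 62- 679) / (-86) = 7.89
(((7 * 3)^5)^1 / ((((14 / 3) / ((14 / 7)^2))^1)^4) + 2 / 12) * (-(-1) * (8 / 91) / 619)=52907908 / 168987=313.09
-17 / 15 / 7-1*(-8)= 823 / 105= 7.84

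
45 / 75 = 3 / 5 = 0.60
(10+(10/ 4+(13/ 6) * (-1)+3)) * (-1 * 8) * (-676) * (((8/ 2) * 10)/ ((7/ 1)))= 8652800/ 21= 412038.10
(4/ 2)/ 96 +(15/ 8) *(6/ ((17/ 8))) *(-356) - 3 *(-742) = 278513/ 816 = 341.31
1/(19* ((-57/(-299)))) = 0.28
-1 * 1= -1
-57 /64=-0.89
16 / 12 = 4 / 3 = 1.33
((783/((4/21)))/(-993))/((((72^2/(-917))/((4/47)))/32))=186151/93342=1.99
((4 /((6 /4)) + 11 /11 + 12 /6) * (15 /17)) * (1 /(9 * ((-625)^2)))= 1 /703125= 0.00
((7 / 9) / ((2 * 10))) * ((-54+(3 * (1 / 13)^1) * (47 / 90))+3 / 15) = -29309 / 14040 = -2.09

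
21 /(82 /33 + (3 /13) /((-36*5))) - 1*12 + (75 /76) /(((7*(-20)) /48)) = -3668043 /944699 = -3.88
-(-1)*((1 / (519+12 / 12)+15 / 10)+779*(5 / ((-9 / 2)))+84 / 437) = -1766734807 / 2045160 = -863.86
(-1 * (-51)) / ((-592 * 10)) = -51 / 5920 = -0.01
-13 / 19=-0.68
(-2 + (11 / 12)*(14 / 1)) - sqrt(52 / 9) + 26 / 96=533 / 48 - 2*sqrt(13) / 3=8.70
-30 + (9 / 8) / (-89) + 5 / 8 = -5231 / 178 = -29.39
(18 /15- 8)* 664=-4515.20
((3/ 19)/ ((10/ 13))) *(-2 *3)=-117/ 95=-1.23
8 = 8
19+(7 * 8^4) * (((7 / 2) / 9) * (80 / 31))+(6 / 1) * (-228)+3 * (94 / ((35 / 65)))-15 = 27934.48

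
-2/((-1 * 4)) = 1/2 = 0.50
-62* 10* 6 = -3720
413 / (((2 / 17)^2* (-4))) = -119357 / 16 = -7459.81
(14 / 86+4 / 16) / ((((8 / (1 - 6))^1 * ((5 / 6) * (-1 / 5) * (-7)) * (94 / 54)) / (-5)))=143775 / 226352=0.64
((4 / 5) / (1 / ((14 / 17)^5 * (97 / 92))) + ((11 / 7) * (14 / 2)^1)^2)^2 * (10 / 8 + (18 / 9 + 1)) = 392415461539814520889 / 6273298666691300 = 62553.29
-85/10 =-17/2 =-8.50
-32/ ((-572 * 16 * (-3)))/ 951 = -1/ 815958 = -0.00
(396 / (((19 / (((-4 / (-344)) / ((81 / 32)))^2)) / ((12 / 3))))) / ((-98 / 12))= -90112 / 418304817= -0.00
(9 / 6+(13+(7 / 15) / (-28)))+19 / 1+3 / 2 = 2099 / 60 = 34.98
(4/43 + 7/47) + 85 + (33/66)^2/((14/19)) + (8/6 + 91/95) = 2834340683/32255160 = 87.87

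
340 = 340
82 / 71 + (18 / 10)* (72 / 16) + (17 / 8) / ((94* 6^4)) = 3202028051 / 345980160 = 9.25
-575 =-575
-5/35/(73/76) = -76/511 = -0.15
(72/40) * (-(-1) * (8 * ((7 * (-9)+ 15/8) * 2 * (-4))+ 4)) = 35244/5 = 7048.80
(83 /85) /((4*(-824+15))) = -83 /275060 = -0.00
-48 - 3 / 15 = -241 / 5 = -48.20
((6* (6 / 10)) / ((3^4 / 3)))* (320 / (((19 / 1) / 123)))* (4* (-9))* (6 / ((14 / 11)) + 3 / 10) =-33156864 / 665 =-49859.95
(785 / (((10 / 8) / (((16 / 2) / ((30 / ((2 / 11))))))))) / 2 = 2512 / 165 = 15.22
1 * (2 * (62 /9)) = 124 /9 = 13.78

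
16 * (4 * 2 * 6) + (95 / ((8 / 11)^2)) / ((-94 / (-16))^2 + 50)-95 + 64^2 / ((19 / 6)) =202314872 / 102771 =1968.60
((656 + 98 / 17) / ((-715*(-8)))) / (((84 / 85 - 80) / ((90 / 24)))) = -84375 / 15366208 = -0.01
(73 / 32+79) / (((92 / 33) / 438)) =18797427 / 1472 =12769.99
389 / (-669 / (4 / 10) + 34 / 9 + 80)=-7002 / 28597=-0.24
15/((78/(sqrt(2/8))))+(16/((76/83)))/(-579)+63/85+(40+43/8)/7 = 4962127769/680741880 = 7.29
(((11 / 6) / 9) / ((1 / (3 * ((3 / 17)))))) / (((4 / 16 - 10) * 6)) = -11 / 5967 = -0.00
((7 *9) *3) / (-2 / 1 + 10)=189 / 8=23.62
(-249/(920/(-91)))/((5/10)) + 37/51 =1172629/23460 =49.98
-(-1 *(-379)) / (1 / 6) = -2274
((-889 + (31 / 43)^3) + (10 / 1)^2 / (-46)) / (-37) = 1628969786 / 67660457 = 24.08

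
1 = 1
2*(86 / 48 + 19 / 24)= 31 / 6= 5.17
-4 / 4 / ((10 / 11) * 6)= -0.18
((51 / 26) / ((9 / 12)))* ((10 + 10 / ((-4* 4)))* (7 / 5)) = 1785 / 52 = 34.33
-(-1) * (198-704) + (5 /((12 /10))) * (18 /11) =-5491 /11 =-499.18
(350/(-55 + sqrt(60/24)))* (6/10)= -3.93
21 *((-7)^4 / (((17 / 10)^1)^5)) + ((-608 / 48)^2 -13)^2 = 2908677467153 / 115008417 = 25291.00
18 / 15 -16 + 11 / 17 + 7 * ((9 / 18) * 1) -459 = -79841 / 170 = -469.65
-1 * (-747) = 747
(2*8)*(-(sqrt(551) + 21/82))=-379.67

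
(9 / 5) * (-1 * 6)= -54 / 5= -10.80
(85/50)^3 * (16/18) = 4913/1125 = 4.37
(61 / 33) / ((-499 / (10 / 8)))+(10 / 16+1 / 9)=289087 / 395208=0.73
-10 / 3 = -3.33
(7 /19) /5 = 7 /95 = 0.07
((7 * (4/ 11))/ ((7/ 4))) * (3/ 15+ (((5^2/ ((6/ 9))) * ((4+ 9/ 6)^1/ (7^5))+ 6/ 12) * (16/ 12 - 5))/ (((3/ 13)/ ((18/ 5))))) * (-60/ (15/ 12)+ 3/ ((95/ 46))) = 15729980208/ 7983325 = 1970.35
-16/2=-8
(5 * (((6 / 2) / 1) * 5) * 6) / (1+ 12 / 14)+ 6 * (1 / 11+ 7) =40734 / 143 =284.85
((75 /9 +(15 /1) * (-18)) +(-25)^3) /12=-11915 /9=-1323.89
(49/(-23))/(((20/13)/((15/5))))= -1911/460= -4.15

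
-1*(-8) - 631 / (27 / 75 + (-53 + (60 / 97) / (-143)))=364860913 / 18255736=19.99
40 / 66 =0.61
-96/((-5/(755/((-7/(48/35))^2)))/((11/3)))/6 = 20410368/60025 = 340.03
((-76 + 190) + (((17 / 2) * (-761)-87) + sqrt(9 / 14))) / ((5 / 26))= -167479 / 5 + 39 * sqrt(14) / 35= -33491.63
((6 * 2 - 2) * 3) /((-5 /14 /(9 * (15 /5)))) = -2268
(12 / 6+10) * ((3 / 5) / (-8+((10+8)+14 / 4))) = 8 / 15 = 0.53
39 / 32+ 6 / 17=855 / 544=1.57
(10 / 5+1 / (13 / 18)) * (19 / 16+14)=2673 / 52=51.40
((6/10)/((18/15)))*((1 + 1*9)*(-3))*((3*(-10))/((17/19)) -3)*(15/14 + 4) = 661365/238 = 2778.84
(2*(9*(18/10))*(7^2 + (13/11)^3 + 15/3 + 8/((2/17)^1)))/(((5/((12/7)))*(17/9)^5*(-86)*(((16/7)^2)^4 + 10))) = -3889640967680794158/4421314574695432167325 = -0.00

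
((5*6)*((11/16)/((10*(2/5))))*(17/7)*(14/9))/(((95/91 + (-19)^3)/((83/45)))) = -128401/24509088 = -0.01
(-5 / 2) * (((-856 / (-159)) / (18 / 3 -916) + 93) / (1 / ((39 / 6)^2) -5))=87459541 / 1872066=46.72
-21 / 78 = -7 / 26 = -0.27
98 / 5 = 19.60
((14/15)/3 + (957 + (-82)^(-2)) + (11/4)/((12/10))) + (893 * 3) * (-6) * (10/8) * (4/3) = -15631523093/605160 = -25830.40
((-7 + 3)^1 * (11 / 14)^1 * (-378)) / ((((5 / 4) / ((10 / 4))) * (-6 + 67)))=2376 / 61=38.95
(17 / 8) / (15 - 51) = -17 / 288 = -0.06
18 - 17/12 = 199/12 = 16.58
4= 4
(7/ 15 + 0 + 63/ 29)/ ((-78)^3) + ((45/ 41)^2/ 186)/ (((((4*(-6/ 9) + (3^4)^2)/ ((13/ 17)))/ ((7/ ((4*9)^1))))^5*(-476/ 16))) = -2179759051396944300664566397249352581/ 391958120688987264476826652277797800000000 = -0.00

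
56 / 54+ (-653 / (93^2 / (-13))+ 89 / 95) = 7284908 / 2464965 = 2.96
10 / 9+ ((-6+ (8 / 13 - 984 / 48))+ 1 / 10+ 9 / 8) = -110207 / 4680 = -23.55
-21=-21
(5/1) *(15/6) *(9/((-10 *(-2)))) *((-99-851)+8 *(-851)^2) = 130334805/4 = 32583701.25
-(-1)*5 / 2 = 5 / 2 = 2.50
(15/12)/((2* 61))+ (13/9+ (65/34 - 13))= -719279/74664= -9.63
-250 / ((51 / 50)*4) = -3125 / 51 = -61.27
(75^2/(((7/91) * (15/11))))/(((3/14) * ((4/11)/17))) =23398375/2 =11699187.50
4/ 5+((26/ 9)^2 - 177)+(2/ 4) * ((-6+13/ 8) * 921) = -14142871/ 6480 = -2182.54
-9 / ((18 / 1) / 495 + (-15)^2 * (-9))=0.00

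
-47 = -47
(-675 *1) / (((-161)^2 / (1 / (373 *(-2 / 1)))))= 675 / 19337066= 0.00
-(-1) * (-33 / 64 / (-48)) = 0.01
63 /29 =2.17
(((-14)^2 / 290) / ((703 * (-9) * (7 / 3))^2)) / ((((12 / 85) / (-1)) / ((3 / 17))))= -1 / 257977098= -0.00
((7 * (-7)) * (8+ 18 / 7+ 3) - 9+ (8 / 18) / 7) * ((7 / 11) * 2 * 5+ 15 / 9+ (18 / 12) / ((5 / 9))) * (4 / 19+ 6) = -8870282902 / 197505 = -44911.69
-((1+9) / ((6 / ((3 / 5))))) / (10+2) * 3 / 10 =-1 / 40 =-0.02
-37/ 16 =-2.31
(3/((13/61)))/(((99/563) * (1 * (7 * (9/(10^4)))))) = 343430000/27027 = 12706.92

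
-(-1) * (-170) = -170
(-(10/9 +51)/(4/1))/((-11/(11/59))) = 469/2124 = 0.22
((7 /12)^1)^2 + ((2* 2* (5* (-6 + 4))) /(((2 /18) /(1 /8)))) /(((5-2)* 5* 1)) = -383 /144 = -2.66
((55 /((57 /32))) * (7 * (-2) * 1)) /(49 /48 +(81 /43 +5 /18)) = -1453056 /10697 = -135.84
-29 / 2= -14.50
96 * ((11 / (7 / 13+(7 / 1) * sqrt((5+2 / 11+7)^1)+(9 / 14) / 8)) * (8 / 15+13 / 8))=-164449020736 / 69552849825+169111534592 * sqrt(1474) / 69552849825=90.98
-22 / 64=-11 / 32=-0.34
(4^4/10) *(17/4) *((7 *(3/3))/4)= 952/5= 190.40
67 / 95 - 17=-1548 / 95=-16.29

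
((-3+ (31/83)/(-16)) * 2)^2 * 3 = 48360675/440896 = 109.69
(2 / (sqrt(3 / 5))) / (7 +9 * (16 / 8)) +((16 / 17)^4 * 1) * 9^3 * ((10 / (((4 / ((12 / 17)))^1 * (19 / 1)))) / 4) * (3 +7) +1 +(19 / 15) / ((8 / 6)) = 2 * sqrt(15) / 75 +72715730037 / 539545660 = 134.88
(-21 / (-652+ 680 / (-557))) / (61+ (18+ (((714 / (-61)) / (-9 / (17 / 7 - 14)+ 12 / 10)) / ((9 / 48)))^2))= 344757857577 / 11531198316377116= 0.00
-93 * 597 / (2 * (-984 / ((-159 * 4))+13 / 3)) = -8827839 / 1870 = -4720.77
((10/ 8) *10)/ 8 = 25/ 16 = 1.56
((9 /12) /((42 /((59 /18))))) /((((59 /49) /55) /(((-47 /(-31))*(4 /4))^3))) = 39971855 /4289904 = 9.32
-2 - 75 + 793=716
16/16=1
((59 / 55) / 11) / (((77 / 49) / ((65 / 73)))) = 5369 / 97163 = 0.06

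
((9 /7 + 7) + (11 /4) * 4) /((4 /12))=57.86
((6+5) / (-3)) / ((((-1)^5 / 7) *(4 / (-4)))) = -77 / 3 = -25.67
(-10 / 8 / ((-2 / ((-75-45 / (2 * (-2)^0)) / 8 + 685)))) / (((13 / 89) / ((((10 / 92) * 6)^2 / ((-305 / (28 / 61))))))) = -1508983875 / 818858144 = -1.84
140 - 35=105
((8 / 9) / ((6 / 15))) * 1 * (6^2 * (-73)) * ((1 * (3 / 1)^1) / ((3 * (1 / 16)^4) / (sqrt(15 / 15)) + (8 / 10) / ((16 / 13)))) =-26951.95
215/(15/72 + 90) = 1032/433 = 2.38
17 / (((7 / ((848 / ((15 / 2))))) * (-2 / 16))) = -230656 / 105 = -2196.72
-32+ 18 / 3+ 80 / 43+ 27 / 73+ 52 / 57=-4089713 / 178923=-22.86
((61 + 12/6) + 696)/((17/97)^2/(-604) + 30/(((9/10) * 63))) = 815237197236/568248979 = 1434.65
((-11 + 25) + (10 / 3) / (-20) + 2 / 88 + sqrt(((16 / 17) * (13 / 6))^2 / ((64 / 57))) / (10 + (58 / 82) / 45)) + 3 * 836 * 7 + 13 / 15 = 7995 * sqrt(57) / 314143 + 3865559 / 220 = 17570.91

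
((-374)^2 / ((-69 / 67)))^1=-9371692 / 69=-135821.62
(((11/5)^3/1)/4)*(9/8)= 11979/4000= 2.99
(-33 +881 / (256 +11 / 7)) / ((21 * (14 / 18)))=-53332 / 29449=-1.81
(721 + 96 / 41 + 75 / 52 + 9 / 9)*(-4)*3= -4642113 / 533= -8709.41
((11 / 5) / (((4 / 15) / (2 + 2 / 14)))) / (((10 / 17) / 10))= 300.54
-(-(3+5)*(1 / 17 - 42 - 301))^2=-7526953.63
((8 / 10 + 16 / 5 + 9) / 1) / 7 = 13 / 7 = 1.86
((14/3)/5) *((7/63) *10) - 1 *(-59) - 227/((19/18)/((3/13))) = 69421/6669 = 10.41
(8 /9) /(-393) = -8 /3537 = -0.00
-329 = -329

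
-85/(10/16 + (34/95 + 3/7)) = -452200/7509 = -60.22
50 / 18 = 25 / 9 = 2.78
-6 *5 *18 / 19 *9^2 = -43740 / 19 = -2302.11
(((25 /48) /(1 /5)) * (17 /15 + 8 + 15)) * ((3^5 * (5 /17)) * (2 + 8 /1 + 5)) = 9163125 /136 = 67375.92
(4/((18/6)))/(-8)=-1/6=-0.17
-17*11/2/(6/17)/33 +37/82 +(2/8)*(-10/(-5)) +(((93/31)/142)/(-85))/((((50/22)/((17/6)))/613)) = -47593771/6549750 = -7.27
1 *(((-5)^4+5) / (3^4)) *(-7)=-490 / 9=-54.44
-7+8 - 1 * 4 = -3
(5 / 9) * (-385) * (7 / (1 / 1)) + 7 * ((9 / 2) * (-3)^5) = -164731 / 18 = -9151.72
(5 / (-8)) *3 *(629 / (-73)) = 9435 / 584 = 16.16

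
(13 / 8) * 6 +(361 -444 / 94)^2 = 1121666251 / 8836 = 126942.76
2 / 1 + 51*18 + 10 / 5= 922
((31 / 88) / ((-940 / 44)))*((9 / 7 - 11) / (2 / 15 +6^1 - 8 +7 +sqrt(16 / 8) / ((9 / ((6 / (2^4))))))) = 16368 / 524473 - 930*sqrt(2) / 3671311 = 0.03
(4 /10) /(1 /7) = 2.80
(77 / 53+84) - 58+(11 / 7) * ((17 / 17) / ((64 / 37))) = 673411 / 23744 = 28.36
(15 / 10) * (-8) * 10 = -120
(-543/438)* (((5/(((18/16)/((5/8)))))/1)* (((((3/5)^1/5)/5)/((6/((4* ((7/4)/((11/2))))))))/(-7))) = 181/72270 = 0.00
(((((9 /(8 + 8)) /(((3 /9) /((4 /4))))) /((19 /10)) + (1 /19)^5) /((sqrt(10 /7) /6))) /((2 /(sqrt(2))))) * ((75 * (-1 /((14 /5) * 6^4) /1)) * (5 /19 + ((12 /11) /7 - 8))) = 1626064726775 * sqrt(35) /19474736531712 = 0.49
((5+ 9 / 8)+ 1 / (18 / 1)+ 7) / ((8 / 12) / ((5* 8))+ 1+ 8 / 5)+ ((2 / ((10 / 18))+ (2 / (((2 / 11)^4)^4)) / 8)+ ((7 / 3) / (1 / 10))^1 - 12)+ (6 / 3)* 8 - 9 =108211613845362646387 / 617349120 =175284308893.75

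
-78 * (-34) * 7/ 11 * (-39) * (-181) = 11913025.09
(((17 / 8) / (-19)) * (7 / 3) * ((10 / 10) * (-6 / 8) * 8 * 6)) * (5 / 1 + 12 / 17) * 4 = 214.42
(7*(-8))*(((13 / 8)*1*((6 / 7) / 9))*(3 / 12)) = -13 / 6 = -2.17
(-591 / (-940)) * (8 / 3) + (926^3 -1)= 186595352519 / 235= 794022776.68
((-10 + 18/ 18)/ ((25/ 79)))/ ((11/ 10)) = -1422/ 55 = -25.85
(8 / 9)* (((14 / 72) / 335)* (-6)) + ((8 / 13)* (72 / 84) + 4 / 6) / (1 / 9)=8843462 / 823095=10.74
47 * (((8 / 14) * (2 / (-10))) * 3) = -564 / 35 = -16.11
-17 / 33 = -0.52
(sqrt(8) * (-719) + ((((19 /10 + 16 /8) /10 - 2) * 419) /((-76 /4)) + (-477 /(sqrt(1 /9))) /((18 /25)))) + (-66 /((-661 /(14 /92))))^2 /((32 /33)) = -1438 * sqrt(2) - 6857737945632877 /3513194376800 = -3985.63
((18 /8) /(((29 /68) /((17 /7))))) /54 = 289 /1218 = 0.24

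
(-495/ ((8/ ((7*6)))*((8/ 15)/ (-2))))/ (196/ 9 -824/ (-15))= 7016625/ 55232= 127.04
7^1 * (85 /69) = 595 /69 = 8.62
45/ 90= 1/ 2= 0.50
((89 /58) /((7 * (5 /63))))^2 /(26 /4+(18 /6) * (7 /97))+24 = 25.14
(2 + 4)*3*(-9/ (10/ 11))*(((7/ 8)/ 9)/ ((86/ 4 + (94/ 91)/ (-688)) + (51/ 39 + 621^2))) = -301301/ 6707122105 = -0.00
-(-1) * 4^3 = 64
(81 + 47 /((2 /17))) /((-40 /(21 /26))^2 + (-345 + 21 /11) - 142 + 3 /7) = 4661811 /19093006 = 0.24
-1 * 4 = -4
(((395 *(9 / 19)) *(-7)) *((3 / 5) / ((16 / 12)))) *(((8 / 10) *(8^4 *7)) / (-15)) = 428101632 / 475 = 901266.59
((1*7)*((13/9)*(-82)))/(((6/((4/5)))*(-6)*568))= 3731/115020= 0.03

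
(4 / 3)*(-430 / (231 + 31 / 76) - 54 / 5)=-103544 / 6135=-16.88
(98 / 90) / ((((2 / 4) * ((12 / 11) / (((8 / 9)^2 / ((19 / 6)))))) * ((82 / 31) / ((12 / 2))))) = 1069376 / 946485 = 1.13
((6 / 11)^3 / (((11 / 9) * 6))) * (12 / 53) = 3888 / 775973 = 0.01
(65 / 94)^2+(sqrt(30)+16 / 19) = 221651 / 167884+sqrt(30) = 6.80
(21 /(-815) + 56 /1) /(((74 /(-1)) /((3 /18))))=-45619 /361860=-0.13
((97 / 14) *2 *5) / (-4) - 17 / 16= -2059 / 112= -18.38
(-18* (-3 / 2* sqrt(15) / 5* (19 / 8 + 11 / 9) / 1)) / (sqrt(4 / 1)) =777* sqrt(15) / 80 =37.62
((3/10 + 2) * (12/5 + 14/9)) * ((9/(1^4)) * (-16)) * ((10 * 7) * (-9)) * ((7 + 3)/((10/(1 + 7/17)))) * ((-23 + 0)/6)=-379661184/85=-4466602.16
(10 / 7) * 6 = 60 / 7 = 8.57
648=648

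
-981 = -981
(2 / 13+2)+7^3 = 4487 / 13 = 345.15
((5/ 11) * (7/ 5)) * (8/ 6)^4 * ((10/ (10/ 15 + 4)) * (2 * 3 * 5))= 12800/ 99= 129.29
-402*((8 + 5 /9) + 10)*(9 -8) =-22378 /3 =-7459.33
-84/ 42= -2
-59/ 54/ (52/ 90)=-295/ 156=-1.89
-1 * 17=-17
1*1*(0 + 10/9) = 10/9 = 1.11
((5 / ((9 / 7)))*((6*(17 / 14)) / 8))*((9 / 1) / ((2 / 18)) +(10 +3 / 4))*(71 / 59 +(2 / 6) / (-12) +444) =29496525835 / 203904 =144658.89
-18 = -18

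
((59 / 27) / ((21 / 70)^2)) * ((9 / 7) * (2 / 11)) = 11800 / 2079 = 5.68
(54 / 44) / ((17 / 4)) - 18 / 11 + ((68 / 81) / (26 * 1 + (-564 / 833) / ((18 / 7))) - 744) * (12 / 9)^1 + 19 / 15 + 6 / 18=-172520113168 / 173963295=-991.70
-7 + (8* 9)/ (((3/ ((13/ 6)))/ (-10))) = -527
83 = 83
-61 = -61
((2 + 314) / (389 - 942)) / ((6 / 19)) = -38 / 21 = -1.81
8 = 8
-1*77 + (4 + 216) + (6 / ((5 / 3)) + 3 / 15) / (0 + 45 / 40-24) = 130693 / 915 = 142.83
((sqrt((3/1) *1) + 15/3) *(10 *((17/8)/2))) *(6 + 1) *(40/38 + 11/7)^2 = 10353085 *sqrt(3)/20216 + 51765425/20216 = 3447.64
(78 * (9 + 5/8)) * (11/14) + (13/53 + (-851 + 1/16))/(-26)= 13726951/22048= 622.59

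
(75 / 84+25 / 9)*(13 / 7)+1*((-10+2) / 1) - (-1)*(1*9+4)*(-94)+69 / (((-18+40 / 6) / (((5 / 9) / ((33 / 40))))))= -404841365 / 329868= -1227.28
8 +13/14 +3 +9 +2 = 22.93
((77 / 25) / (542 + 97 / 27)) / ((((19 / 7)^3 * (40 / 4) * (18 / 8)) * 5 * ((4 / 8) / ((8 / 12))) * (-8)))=-26411 / 63149955625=-0.00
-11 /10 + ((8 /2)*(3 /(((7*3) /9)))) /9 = -37 /70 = -0.53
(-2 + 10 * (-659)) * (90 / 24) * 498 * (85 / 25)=-41855904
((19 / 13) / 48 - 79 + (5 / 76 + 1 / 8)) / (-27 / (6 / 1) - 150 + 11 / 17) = 0.51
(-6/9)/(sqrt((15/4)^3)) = -16*sqrt(15)/675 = -0.09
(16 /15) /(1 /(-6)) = -32 /5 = -6.40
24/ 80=3/ 10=0.30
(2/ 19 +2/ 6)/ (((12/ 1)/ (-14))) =-175/ 342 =-0.51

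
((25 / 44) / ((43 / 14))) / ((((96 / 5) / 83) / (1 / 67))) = 72625 / 6084672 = 0.01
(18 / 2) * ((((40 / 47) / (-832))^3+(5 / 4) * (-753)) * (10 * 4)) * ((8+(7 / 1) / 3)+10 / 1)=-100581862888655175 / 14598344384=-6889950.00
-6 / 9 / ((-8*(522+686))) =1 / 14496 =0.00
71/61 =1.16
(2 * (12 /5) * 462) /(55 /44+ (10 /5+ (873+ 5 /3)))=19008 /7525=2.53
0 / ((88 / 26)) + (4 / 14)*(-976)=-1952 / 7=-278.86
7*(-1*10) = -70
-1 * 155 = -155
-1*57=-57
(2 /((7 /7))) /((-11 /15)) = -30 /11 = -2.73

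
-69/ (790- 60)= -69/ 730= -0.09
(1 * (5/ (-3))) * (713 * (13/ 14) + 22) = -47885/ 42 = -1140.12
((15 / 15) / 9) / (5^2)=1 / 225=0.00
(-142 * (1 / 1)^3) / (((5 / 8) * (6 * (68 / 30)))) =-284 / 17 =-16.71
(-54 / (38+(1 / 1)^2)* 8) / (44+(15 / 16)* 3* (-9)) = -0.59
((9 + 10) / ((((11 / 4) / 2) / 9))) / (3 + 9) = 114 / 11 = 10.36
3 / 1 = 3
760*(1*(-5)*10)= -38000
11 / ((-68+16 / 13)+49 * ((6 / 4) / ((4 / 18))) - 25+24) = 572 / 13675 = 0.04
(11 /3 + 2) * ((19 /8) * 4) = 323 /6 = 53.83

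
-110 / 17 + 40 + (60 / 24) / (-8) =9035 / 272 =33.22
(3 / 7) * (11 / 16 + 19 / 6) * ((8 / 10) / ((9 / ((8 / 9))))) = 74 / 567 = 0.13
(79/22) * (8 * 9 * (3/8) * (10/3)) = 3555/11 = 323.18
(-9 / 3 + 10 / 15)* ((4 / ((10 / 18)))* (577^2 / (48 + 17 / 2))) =-55932072 / 565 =-98994.82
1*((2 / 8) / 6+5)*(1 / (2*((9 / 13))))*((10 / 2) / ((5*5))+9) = 36179 / 1080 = 33.50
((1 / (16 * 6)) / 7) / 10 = 1 / 6720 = 0.00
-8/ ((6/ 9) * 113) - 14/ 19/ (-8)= -121/ 8588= -0.01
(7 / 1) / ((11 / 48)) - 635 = -604.45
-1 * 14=-14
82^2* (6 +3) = 60516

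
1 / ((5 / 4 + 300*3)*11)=0.00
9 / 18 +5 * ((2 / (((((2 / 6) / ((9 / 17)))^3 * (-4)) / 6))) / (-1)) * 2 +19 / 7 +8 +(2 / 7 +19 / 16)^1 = 10445179 / 78608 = 132.88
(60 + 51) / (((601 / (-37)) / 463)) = -1901541 / 601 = -3163.96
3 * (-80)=-240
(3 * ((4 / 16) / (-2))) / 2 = -3 / 16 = -0.19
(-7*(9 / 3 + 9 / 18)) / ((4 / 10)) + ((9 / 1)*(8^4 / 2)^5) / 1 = 1297036692682702603 / 4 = 324259173170675650.75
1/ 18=0.06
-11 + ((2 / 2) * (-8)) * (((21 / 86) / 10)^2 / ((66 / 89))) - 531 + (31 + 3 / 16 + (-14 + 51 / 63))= -524.01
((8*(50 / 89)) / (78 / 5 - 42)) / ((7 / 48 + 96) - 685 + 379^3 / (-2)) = 8000 / 1279148478179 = 0.00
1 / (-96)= -1 / 96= -0.01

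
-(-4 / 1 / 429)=4 / 429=0.01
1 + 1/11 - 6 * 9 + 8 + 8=-36.91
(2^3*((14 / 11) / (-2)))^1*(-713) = 39928 / 11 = 3629.82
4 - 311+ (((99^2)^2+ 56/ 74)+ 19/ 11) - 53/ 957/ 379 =1289116815465976/ 13420011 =96059296.48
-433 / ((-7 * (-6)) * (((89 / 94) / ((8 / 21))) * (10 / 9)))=-81404 / 21805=-3.73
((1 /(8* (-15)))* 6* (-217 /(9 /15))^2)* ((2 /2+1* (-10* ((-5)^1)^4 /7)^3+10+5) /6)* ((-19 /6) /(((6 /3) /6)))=-7370640826173.29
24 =24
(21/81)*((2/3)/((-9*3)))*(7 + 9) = -224/2187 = -0.10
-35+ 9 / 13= -34.31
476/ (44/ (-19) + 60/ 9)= 6783/ 62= 109.40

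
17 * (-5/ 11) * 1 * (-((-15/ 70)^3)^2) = 61965/ 82824896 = 0.00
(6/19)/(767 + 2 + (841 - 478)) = 3/10754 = 0.00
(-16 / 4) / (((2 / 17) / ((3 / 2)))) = -51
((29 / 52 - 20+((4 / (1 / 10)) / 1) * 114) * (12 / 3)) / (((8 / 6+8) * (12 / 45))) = 10624905 / 1456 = 7297.32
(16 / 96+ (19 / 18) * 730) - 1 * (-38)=14557 / 18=808.72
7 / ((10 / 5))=7 / 2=3.50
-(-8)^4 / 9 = -4096 / 9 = -455.11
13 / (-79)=-13 / 79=-0.16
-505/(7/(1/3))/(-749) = 505/15729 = 0.03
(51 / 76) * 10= 6.71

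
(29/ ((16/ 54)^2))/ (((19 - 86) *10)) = -21141/ 42880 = -0.49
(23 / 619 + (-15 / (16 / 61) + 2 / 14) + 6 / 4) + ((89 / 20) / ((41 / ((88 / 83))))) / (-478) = -15649193800567 / 281928204880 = -55.51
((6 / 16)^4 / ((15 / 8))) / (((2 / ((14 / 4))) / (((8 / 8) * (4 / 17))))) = 189 / 43520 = 0.00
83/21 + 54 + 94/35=6367/105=60.64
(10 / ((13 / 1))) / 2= 5 / 13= 0.38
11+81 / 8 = 169 / 8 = 21.12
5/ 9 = 0.56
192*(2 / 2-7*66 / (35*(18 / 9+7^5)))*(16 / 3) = 1023.20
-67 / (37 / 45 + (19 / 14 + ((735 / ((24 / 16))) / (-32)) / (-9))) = -337680 / 19559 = -17.26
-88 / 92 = -22 / 23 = -0.96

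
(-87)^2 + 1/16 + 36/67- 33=8079235/1072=7536.60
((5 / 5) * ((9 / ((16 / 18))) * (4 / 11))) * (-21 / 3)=-567 / 22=-25.77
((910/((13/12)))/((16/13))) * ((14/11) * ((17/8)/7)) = 23205/88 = 263.69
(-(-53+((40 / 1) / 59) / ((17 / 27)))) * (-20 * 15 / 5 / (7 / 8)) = -24997920 / 7021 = -3560.45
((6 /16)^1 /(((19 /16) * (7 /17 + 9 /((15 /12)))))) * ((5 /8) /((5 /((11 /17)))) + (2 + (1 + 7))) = 20565 /49172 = 0.42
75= 75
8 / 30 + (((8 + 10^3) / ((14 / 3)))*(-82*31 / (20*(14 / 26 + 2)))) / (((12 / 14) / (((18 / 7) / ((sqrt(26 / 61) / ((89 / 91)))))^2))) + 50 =-1790302038418 / 9564555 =-187180.90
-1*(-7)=7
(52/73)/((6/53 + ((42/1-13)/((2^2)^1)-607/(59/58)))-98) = -650416/627607061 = -0.00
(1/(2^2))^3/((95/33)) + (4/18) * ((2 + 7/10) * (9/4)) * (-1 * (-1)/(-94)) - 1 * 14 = -14.01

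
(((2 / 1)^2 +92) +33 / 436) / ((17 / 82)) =1717449 / 3706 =463.42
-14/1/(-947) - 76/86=-35384/40721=-0.87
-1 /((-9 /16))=1.78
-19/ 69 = -0.28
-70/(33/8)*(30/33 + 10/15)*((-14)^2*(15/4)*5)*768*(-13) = 118716416000/121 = 981127404.96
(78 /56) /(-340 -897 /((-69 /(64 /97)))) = -1261 /300048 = -0.00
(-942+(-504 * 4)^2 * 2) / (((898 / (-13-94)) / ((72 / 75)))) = -2087159976 / 2245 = -929692.64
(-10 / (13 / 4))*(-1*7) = 280 / 13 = 21.54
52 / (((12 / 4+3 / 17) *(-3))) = -442 / 81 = -5.46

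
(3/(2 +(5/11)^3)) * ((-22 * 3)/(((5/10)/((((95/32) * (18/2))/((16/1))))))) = -37554165/118912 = -315.81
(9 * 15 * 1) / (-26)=-135 / 26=-5.19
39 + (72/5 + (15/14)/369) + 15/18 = 54.24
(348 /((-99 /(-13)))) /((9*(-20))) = -377 /1485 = -0.25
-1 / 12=-0.08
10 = 10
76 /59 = 1.29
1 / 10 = 0.10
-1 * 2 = -2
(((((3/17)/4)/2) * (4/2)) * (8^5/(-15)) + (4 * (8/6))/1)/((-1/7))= 162512/255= 637.30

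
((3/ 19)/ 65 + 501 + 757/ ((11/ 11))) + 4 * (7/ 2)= 1570923/ 1235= 1272.00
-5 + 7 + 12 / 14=20 / 7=2.86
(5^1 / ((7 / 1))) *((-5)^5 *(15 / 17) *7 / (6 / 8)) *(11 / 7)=-3437500 / 119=-28886.55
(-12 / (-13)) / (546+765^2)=4 / 2538341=0.00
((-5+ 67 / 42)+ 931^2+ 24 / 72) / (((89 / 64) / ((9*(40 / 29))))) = 139790718720 / 18067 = 7737350.90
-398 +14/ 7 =-396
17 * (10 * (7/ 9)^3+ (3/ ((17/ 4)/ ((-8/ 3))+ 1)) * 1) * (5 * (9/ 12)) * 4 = -88.63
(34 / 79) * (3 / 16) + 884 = 558739 / 632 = 884.08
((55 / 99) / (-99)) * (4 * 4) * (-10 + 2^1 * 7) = -320 / 891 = -0.36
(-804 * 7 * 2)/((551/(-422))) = 4750032/551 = 8620.75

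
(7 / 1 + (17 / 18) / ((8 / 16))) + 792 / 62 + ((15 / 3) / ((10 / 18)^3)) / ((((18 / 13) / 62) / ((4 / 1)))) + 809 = 42223463 / 6975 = 6053.54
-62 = -62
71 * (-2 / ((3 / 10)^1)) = -1420 / 3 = -473.33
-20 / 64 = -5 / 16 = -0.31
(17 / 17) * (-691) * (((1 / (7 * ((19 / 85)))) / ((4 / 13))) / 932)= -763555 / 495824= -1.54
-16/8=-2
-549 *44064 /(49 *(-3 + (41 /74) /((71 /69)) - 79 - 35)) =42366742848 /9994187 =4239.14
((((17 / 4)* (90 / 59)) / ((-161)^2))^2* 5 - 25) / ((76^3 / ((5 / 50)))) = -46777554953195 / 8213689688013383168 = -0.00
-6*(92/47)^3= -4672128/103823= -45.00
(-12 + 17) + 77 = 82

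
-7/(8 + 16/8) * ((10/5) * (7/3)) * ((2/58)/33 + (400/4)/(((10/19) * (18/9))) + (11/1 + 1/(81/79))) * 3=-135443938/129195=-1048.37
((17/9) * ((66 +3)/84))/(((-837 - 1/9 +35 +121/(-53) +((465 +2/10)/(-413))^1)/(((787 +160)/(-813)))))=5789280895/2580272544984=0.00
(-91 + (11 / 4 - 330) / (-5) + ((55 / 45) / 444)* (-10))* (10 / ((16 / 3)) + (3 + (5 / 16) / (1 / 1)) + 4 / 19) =-279538333 / 2024640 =-138.07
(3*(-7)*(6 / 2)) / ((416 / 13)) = -63 / 32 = -1.97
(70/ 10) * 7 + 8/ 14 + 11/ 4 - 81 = -803/ 28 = -28.68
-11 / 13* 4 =-44 / 13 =-3.38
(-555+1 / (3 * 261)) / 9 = -434564 / 7047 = -61.67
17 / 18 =0.94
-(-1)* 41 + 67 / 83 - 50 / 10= 3055 / 83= 36.81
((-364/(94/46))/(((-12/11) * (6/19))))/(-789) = -437437/667494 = -0.66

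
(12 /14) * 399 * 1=342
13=13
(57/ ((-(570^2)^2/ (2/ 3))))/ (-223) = 1/ 619470585000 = 0.00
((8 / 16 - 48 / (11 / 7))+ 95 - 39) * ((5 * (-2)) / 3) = -2855 / 33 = -86.52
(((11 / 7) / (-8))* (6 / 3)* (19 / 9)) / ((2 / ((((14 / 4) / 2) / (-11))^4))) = -6517 / 24532992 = -0.00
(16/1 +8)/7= 24/7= 3.43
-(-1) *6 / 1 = 6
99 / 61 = 1.62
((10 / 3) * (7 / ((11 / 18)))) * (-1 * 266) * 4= -446880 / 11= -40625.45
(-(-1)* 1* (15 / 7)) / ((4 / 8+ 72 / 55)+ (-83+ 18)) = -550 / 16219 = -0.03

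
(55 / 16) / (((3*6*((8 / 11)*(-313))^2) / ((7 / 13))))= 46585 / 23474939904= 0.00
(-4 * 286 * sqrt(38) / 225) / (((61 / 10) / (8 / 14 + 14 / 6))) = -2288 * sqrt(38) / 945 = -14.93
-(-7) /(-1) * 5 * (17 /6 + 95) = -20545 /6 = -3424.17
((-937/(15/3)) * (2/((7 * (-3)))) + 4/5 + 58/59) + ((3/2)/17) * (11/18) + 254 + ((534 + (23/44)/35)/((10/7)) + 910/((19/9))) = 949589398841/880433400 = 1078.55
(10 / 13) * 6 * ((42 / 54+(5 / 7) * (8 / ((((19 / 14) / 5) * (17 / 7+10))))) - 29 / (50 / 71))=-1476574 / 8265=-178.65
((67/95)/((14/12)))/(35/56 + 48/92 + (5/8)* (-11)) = -36984/350455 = -0.11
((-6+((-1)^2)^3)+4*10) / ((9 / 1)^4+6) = 35 / 6567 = 0.01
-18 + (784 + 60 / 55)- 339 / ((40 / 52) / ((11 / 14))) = 420.83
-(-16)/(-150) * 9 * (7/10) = -84/125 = -0.67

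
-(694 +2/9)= -694.22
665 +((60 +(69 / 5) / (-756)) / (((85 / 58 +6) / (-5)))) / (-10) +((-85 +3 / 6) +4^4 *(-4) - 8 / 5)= -48129185 / 109116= -441.08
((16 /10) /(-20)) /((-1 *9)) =2 /225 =0.01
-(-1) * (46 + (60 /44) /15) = 507 /11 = 46.09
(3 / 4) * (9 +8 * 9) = 243 / 4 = 60.75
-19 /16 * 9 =-171 /16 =-10.69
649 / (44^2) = 59 / 176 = 0.34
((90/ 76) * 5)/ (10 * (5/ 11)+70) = 495/ 6232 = 0.08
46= 46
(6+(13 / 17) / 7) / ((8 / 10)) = 3635 / 476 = 7.64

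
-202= -202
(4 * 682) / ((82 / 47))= 64108 / 41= 1563.61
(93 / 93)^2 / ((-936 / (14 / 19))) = -7 / 8892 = -0.00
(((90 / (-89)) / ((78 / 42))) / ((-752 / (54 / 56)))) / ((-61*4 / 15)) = -0.00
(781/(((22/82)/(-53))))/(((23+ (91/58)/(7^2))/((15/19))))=-313194490/59223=-5288.39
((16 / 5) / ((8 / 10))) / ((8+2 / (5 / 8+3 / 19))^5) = 23863536599 / 781426627026944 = 0.00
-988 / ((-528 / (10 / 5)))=247 / 66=3.74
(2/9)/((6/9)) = 1/3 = 0.33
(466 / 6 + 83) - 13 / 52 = 1925 / 12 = 160.42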